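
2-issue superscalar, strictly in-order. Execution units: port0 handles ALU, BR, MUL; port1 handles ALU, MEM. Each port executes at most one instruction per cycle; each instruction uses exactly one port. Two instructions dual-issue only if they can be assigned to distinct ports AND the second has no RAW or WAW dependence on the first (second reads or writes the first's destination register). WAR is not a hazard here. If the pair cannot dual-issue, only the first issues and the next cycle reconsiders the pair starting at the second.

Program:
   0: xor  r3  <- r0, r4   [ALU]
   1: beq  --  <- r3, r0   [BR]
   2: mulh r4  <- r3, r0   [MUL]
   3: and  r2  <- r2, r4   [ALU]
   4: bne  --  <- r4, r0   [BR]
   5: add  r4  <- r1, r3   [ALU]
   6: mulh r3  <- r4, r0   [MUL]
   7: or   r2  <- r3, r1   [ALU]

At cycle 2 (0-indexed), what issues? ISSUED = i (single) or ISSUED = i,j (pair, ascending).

ISSUED = 2

0. xor.ALU @i0  | RAW r3
1. beq.BR @i1  | no-port BR/MUL
2. mulh.MUL @i2  | RAW r4
3. and.ALU;bne.BR @i3&i4  | pair
4. add.ALU @i5  | RAW r4
5. mulh.MUL @i6  | RAW r3
6. or.ALU @i7  | tail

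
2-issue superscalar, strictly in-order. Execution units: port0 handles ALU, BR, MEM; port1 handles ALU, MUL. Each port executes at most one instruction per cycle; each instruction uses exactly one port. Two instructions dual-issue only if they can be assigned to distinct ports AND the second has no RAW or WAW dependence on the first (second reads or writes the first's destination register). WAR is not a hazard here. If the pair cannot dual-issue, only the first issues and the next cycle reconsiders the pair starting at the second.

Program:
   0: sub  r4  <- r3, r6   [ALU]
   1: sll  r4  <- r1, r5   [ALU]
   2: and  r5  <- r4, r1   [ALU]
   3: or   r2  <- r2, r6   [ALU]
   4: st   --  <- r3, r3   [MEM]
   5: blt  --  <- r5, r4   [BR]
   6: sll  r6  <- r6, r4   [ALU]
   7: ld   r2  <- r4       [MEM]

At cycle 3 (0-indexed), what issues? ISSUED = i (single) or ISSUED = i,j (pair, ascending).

c0: i0 sub  WAW r4
c1: i1 sll  RAW r4
c2: i2+i3 and/or  pair
c3: i4 st  no-port MEM/BR
c4: i5+i6 blt/sll  pair
c5: i7 ld  tail

ISSUED = 4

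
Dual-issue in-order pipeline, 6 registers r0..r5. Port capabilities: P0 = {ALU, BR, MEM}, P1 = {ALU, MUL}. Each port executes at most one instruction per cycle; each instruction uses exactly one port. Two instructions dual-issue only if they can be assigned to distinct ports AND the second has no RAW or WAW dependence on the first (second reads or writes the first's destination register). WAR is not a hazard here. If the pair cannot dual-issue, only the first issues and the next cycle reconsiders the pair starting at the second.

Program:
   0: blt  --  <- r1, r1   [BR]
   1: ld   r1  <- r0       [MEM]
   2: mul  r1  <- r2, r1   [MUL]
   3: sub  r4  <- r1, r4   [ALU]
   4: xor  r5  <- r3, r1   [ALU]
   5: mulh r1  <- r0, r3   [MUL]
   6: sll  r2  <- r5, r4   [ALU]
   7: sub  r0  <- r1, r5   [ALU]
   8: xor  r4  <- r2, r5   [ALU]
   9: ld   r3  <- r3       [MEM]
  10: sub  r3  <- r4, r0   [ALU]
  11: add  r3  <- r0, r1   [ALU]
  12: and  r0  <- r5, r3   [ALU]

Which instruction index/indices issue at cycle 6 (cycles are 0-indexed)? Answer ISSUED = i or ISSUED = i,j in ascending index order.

[0] i0  blt  -- no-port BR/MEM
[1] i1  ld  -- RAW+WAW r1
[2] i2  mul  -- RAW r1
[3] i3/i4  sub+xor  -- 2-wide
[4] i5/i6  mulh+sll  -- 2-wide
[5] i7/i8  sub+xor  -- 2-wide
[6] i9  ld  -- WAW r3
[7] i10  sub  -- WAW r3
[8] i11  add  -- RAW r3
[9] i12  and  -- tail

ISSUED = 9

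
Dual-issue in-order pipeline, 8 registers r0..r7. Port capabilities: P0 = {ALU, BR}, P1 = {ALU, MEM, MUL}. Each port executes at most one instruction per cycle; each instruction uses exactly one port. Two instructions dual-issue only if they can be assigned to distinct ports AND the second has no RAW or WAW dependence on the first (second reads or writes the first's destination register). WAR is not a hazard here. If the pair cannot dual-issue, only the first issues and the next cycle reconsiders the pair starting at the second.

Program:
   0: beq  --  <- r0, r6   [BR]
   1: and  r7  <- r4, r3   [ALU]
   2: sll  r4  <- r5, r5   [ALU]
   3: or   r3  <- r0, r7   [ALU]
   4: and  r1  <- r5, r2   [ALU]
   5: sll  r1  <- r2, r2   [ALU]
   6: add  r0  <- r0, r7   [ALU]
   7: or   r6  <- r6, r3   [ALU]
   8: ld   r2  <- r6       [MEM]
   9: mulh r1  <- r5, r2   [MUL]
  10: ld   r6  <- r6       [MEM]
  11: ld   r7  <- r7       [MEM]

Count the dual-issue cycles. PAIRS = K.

PAIRS = 3

0. beq+and @i0,i1  | pair
1. sll+or @i2,i3  | pair
2. and @i4  | WAW r1
3. sll+add @i5,i6  | pair
4. or @i7  | RAW r6
5. ld @i8  | no-port MEM/MUL
6. mulh @i9  | no-port MUL/MEM
7. ld @i10  | no-port MEM/MEM
8. ld @i11  | tail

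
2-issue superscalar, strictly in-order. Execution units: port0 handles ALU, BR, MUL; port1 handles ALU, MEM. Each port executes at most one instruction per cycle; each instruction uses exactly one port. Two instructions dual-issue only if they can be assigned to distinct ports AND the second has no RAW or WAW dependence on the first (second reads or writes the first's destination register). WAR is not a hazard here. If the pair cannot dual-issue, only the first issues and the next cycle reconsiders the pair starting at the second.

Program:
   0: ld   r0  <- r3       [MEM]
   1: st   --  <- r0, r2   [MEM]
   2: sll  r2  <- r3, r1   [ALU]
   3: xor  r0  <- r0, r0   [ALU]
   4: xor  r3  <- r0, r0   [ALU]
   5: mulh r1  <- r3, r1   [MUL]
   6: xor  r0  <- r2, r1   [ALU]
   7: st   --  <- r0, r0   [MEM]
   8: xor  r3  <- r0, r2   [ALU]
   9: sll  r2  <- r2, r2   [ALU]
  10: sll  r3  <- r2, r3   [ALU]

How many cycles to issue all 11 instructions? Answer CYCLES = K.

0. ld @i0  | no-port MEM/MEM
1. st/sll @i1&i2  | 2-wide
2. xor @i3  | RAW r0
3. xor @i4  | RAW r3
4. mulh @i5  | RAW r1
5. xor @i6  | RAW r0
6. st/xor @i7&i8  | 2-wide
7. sll @i9  | RAW r2
8. sll @i10  | tail

CYCLES = 9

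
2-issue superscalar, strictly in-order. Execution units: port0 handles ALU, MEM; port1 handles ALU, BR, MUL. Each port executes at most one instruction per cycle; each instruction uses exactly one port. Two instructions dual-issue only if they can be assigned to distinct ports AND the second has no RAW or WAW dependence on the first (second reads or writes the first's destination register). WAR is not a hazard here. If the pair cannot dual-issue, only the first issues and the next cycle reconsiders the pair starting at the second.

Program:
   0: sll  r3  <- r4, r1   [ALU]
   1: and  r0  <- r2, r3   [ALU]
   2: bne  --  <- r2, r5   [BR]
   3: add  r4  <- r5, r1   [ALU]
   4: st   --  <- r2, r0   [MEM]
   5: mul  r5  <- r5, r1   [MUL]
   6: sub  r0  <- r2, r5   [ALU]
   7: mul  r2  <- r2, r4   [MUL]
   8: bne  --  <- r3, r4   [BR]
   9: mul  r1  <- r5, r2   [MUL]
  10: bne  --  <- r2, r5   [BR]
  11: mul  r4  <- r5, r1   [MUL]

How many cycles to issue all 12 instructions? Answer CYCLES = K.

CYCLES = 9

t=0 i0:sll.ALU ; RAW r3
t=1 i1+i2:and.ALU+bne.BR ; pair
t=2 i3+i4:add.ALU+st.MEM ; pair
t=3 i5:mul.MUL ; RAW r5
t=4 i6+i7:sub.ALU+mul.MUL ; pair
t=5 i8:bne.BR ; no-port BR/MUL
t=6 i9:mul.MUL ; no-port MUL/BR
t=7 i10:bne.BR ; no-port BR/MUL
t=8 i11:mul.MUL ; tail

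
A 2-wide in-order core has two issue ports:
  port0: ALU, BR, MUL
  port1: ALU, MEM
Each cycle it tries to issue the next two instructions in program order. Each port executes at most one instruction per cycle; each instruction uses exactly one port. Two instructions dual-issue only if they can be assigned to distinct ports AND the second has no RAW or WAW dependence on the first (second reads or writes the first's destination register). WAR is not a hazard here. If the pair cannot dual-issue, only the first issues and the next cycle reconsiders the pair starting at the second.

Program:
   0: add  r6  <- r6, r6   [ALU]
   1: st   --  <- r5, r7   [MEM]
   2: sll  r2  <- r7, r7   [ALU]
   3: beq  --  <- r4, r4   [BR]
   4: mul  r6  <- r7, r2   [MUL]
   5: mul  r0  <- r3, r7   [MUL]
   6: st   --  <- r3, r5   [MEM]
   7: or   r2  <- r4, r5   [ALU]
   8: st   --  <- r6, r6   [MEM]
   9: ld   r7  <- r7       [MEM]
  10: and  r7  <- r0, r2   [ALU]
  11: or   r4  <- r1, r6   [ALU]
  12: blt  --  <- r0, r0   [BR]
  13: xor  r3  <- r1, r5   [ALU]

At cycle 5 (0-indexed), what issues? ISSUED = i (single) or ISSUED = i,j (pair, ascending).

c0: i0+i1 add+st  pair
c1: i2+i3 sll+beq  pair
c2: i4 mul  no-port MUL/MUL
c3: i5+i6 mul+st  pair
c4: i7+i8 or+st  pair
c5: i9 ld  WAW r7
c6: i10+i11 and+or  pair
c7: i12+i13 blt+xor  pair

ISSUED = 9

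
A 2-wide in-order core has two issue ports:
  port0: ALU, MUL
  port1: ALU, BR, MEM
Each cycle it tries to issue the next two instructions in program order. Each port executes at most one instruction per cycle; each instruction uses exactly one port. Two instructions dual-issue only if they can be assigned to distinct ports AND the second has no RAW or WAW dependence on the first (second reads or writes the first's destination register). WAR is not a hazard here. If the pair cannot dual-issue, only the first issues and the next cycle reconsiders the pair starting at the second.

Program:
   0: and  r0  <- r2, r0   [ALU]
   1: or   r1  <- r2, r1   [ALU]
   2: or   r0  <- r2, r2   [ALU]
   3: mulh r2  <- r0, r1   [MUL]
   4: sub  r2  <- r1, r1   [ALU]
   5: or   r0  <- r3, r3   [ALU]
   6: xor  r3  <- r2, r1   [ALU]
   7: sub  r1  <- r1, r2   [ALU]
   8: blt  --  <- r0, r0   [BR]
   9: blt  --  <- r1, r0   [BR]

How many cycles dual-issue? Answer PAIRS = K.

PAIRS = 3

  cy0 -> i0,i1 (and.ALU or.ALU) pair
  cy1 -> i2 (or.ALU) RAW r0
  cy2 -> i3 (mulh.MUL) WAW r2
  cy3 -> i4,i5 (sub.ALU or.ALU) pair
  cy4 -> i6,i7 (xor.ALU sub.ALU) pair
  cy5 -> i8 (blt.BR) no-port BR/BR
  cy6 -> i9 (blt.BR) tail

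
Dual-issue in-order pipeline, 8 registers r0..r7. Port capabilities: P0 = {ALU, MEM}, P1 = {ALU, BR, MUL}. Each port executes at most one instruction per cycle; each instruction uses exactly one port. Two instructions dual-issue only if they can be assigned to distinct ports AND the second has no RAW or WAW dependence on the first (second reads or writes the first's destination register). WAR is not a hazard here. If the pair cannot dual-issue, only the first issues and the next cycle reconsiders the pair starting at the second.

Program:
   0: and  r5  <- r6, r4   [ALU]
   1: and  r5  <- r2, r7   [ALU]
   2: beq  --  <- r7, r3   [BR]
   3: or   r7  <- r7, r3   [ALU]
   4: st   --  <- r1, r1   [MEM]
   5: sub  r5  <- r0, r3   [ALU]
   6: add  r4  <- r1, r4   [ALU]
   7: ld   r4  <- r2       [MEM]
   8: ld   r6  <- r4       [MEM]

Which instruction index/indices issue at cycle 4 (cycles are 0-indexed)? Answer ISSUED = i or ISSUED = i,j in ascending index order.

ISSUED = 7

0. and @i0  | WAW r5
1. and+beq @i1&i2  | 2-wide
2. or+st @i3&i4  | 2-wide
3. sub+add @i5&i6  | 2-wide
4. ld @i7  | no-port MEM/MEM
5. ld @i8  | tail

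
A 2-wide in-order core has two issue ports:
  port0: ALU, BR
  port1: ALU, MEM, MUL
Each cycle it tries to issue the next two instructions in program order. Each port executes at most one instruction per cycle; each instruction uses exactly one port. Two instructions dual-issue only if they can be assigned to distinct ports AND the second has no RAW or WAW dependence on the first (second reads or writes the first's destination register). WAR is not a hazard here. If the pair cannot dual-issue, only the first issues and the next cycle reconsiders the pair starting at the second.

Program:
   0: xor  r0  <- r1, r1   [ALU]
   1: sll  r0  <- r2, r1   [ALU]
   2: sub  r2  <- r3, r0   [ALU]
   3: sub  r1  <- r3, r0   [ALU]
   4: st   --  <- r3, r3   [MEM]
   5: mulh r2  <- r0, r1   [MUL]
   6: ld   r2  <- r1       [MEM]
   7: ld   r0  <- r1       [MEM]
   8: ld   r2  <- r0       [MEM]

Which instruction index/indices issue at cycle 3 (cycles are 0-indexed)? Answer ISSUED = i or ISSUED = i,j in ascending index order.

t=0 i0:xor ; WAW r0
t=1 i1:sll ; RAW r0
t=2 i2/i3:sub/sub ; pair
t=3 i4:st ; no-port MEM/MUL
t=4 i5:mulh ; no-port MUL/MEM
t=5 i6:ld ; no-port MEM/MEM
t=6 i7:ld ; no-port MEM/MEM
t=7 i8:ld ; tail

ISSUED = 4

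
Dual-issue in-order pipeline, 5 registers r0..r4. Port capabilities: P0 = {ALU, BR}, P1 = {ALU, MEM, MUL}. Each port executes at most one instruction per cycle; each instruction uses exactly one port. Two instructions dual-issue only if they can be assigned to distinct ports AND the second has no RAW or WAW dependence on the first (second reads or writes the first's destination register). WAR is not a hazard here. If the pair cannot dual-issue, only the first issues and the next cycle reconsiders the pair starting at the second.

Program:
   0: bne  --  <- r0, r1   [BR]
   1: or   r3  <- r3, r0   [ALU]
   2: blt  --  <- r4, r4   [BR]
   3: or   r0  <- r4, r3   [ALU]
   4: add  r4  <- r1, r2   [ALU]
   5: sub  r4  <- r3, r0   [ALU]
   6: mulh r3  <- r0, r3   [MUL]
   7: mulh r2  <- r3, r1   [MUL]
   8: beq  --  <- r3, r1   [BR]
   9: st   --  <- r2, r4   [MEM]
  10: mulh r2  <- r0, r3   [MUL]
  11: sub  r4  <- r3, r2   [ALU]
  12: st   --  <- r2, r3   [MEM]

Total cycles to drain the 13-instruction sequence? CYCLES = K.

c0: i0,i1 bne.BR/or.ALU  dual
c1: i2,i3 blt.BR/or.ALU  dual
c2: i4 add.ALU  WAW r4
c3: i5,i6 sub.ALU/mulh.MUL  dual
c4: i7,i8 mulh.MUL/beq.BR  dual
c5: i9 st.MEM  no-port MEM/MUL
c6: i10 mulh.MUL  RAW r2
c7: i11,i12 sub.ALU/st.MEM  dual

CYCLES = 8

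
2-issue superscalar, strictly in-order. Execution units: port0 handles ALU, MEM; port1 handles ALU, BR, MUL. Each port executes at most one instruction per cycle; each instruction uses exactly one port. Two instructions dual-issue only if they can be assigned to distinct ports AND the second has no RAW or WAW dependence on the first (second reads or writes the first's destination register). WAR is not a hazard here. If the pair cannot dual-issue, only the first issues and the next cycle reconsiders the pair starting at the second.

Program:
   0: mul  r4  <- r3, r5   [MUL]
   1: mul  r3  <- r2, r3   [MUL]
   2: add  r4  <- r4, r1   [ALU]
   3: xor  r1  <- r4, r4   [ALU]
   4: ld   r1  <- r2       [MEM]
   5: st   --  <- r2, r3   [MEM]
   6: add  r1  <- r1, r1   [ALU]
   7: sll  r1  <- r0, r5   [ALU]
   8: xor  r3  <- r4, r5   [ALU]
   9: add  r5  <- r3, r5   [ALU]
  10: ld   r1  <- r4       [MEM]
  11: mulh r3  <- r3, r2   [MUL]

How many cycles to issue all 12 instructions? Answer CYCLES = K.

CYCLES = 8

t=0 i0:mul.MUL ; no-port MUL/MUL
t=1 i1+i2:mul.MUL add.ALU ; pair
t=2 i3:xor.ALU ; WAW r1
t=3 i4:ld.MEM ; no-port MEM/MEM
t=4 i5+i6:st.MEM add.ALU ; pair
t=5 i7+i8:sll.ALU xor.ALU ; pair
t=6 i9+i10:add.ALU ld.MEM ; pair
t=7 i11:mulh.MUL ; tail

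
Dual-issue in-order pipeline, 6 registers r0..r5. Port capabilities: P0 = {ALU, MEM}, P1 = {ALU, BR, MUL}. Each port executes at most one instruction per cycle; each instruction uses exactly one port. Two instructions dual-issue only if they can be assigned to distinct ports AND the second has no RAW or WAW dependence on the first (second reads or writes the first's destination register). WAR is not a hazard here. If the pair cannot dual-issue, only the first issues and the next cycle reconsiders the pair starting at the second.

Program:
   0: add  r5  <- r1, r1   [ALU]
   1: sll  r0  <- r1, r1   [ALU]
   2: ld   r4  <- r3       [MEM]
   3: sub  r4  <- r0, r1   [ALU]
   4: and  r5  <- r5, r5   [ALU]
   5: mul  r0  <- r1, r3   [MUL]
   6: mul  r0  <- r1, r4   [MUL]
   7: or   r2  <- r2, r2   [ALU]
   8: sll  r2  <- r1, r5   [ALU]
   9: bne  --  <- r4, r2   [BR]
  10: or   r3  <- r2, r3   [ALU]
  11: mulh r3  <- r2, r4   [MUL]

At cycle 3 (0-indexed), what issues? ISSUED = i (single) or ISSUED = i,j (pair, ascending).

t=0 i0,i1:add/sll ; pair
t=1 i2:ld ; WAW r4
t=2 i3,i4:sub/and ; pair
t=3 i5:mul ; no-port MUL/MUL
t=4 i6,i7:mul/or ; pair
t=5 i8:sll ; RAW r2
t=6 i9,i10:bne/or ; pair
t=7 i11:mulh ; tail

ISSUED = 5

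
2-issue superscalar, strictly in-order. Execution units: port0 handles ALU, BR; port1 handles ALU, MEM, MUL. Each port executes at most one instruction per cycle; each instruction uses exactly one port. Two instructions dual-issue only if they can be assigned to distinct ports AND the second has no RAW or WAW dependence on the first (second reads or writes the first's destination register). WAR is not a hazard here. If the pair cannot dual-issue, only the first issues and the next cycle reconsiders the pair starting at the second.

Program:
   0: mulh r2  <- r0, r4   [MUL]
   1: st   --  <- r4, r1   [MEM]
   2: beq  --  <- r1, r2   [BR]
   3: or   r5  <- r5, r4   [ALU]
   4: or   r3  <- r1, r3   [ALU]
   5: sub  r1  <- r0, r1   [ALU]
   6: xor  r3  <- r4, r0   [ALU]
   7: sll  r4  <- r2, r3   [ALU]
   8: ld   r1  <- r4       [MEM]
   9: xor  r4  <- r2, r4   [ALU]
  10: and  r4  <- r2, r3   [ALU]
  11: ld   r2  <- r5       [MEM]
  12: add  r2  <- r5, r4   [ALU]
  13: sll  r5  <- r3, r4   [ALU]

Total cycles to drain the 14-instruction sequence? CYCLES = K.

[0] i0  mulh  -- no-port MUL/MEM
[1] i1&i2  st beq  -- dual
[2] i3&i4  or or  -- dual
[3] i5&i6  sub xor  -- dual
[4] i7  sll  -- RAW r4
[5] i8&i9  ld xor  -- dual
[6] i10&i11  and ld  -- dual
[7] i12&i13  add sll  -- dual

CYCLES = 8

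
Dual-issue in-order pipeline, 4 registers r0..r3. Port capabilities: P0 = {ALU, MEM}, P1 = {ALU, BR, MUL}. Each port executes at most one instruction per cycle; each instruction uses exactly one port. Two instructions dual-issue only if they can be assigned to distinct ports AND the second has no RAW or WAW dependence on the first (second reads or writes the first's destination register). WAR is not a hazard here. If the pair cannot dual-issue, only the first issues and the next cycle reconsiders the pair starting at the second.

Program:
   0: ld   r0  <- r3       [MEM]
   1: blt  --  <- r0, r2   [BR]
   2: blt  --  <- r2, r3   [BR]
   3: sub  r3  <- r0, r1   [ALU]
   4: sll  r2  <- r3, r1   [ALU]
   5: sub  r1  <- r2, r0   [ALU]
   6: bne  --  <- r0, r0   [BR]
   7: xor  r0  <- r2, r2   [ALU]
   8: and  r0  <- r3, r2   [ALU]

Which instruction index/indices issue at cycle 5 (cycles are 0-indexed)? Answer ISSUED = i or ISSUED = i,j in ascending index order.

ISSUED = 7

  cy0 -> i0 (ld.MEM) RAW r0
  cy1 -> i1 (blt.BR) no-port BR/BR
  cy2 -> i2/i3 (blt.BR+sub.ALU) pair
  cy3 -> i4 (sll.ALU) RAW r2
  cy4 -> i5/i6 (sub.ALU+bne.BR) pair
  cy5 -> i7 (xor.ALU) WAW r0
  cy6 -> i8 (and.ALU) tail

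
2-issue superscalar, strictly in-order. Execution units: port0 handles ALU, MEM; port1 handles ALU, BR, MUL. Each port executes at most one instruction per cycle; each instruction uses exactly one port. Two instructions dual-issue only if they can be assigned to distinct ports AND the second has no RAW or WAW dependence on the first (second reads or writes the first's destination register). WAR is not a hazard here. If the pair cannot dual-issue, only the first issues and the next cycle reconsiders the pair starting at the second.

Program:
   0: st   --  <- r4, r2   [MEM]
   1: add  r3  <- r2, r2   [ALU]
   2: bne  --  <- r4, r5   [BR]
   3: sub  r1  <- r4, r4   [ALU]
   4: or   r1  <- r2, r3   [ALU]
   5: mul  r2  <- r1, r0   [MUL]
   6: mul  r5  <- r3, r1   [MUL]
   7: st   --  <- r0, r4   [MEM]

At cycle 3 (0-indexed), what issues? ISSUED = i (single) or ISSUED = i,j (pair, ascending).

ISSUED = 5

c0: i0/i1 st+add  dual
c1: i2/i3 bne+sub  dual
c2: i4 or  RAW r1
c3: i5 mul  no-port MUL/MUL
c4: i6/i7 mul+st  dual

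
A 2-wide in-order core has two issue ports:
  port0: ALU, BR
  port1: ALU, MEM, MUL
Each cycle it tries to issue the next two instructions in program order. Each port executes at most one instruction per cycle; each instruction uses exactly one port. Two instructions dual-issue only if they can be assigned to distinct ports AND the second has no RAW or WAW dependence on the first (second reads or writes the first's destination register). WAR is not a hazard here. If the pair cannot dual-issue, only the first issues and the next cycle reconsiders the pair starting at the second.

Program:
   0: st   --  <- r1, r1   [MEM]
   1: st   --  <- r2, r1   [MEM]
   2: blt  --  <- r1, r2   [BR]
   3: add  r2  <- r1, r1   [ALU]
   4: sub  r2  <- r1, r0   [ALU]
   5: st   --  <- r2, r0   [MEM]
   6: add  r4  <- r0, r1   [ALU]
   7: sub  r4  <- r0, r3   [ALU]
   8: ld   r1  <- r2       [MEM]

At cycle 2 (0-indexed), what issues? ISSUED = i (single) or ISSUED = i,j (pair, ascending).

ISSUED = 3

c0: i0 st  no-port MEM/MEM
c1: i1,i2 st blt  2-wide
c2: i3 add  WAW r2
c3: i4 sub  RAW r2
c4: i5,i6 st add  2-wide
c5: i7,i8 sub ld  2-wide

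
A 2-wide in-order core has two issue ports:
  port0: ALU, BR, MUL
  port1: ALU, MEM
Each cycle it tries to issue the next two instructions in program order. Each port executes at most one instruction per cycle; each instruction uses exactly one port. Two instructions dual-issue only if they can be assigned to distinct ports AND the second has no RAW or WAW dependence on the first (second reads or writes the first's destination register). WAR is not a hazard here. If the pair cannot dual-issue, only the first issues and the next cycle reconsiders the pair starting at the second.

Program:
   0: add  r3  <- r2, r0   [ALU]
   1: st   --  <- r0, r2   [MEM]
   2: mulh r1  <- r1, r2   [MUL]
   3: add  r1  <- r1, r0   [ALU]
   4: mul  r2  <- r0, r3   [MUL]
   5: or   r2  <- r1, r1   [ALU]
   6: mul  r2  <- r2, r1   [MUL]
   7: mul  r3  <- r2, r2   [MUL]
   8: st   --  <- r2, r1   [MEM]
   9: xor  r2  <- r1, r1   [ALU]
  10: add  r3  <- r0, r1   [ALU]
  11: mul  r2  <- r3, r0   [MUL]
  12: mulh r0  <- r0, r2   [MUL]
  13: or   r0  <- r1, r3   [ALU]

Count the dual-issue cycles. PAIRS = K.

PAIRS = 4

t=0 i0,i1:add.ALU st.MEM ; 2-wide
t=1 i2:mulh.MUL ; RAW+WAW r1
t=2 i3,i4:add.ALU mul.MUL ; 2-wide
t=3 i5:or.ALU ; RAW+WAW r2
t=4 i6:mul.MUL ; no-port MUL/MUL
t=5 i7,i8:mul.MUL st.MEM ; 2-wide
t=6 i9,i10:xor.ALU add.ALU ; 2-wide
t=7 i11:mul.MUL ; no-port MUL/MUL
t=8 i12:mulh.MUL ; WAW r0
t=9 i13:or.ALU ; tail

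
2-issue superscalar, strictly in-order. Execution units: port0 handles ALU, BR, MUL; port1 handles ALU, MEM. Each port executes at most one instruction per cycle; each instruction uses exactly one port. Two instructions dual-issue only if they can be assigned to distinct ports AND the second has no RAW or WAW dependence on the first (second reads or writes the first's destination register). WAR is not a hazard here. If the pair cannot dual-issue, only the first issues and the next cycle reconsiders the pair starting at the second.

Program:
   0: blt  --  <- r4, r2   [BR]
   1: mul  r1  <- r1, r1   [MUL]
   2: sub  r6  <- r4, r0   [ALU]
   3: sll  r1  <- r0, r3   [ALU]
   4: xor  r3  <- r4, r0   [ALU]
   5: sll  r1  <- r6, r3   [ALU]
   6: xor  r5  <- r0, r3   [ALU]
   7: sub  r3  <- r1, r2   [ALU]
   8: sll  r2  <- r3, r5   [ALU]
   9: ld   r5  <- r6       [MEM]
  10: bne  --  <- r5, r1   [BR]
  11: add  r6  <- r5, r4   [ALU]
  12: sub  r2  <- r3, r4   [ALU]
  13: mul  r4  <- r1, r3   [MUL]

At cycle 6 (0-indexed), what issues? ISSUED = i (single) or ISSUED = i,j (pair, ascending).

ISSUED = 10,11

t=0 i0:blt.BR ; no-port BR/MUL
t=1 i1,i2:mul.MUL/sub.ALU ; dual
t=2 i3,i4:sll.ALU/xor.ALU ; dual
t=3 i5,i6:sll.ALU/xor.ALU ; dual
t=4 i7:sub.ALU ; RAW r3
t=5 i8,i9:sll.ALU/ld.MEM ; dual
t=6 i10,i11:bne.BR/add.ALU ; dual
t=7 i12,i13:sub.ALU/mul.MUL ; dual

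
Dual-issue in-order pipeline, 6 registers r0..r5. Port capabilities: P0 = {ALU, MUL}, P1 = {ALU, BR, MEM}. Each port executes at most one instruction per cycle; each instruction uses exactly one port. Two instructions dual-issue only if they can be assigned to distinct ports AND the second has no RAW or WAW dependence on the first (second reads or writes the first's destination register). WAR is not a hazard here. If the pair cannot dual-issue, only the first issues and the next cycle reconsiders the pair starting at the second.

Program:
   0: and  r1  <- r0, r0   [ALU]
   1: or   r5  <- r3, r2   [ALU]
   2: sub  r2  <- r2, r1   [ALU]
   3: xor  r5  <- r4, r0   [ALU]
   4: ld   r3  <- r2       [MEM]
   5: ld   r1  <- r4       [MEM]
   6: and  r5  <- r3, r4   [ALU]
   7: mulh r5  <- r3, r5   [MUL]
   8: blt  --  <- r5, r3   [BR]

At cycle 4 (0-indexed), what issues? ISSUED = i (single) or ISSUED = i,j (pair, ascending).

0. and.ALU/or.ALU @i0&i1  | 2-wide
1. sub.ALU/xor.ALU @i2&i3  | 2-wide
2. ld.MEM @i4  | no-port MEM/MEM
3. ld.MEM/and.ALU @i5&i6  | 2-wide
4. mulh.MUL @i7  | RAW r5
5. blt.BR @i8  | tail

ISSUED = 7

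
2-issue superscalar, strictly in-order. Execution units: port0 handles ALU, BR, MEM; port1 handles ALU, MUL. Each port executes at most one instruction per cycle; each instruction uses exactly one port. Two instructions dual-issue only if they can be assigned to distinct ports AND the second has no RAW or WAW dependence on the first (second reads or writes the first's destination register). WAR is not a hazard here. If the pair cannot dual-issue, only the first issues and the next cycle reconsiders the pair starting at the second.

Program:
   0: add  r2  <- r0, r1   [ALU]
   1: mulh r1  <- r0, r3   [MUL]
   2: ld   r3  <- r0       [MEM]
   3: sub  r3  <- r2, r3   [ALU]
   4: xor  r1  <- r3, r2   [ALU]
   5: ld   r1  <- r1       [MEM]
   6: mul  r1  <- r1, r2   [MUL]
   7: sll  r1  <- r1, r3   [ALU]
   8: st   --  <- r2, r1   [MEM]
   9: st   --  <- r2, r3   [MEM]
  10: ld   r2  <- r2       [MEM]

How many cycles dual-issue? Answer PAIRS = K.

t=0 i0/i1:add.ALU/mulh.MUL ; 2-wide
t=1 i2:ld.MEM ; RAW+WAW r3
t=2 i3:sub.ALU ; RAW r3
t=3 i4:xor.ALU ; RAW+WAW r1
t=4 i5:ld.MEM ; RAW+WAW r1
t=5 i6:mul.MUL ; RAW+WAW r1
t=6 i7:sll.ALU ; RAW r1
t=7 i8:st.MEM ; no-port MEM/MEM
t=8 i9:st.MEM ; no-port MEM/MEM
t=9 i10:ld.MEM ; tail

PAIRS = 1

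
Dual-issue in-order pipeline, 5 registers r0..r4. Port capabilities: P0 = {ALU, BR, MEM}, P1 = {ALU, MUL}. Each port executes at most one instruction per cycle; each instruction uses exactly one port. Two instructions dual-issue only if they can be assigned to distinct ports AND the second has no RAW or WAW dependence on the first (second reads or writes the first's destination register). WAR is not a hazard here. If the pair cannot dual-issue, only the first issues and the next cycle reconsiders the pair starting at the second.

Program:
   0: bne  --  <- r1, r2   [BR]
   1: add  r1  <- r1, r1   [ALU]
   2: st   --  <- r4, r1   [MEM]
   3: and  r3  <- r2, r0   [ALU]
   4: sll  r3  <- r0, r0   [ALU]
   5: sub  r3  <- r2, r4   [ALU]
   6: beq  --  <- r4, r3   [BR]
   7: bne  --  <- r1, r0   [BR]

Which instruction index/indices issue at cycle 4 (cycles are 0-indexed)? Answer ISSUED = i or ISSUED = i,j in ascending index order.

#0 head=0: bne.BR/add.ALU i0,i1 2-wide
#1 head=2: st.MEM/and.ALU i2,i3 2-wide
#2 head=4: sll.ALU i4 WAW r3
#3 head=5: sub.ALU i5 RAW r3
#4 head=6: beq.BR i6 no-port BR/BR
#5 head=7: bne.BR i7 tail

ISSUED = 6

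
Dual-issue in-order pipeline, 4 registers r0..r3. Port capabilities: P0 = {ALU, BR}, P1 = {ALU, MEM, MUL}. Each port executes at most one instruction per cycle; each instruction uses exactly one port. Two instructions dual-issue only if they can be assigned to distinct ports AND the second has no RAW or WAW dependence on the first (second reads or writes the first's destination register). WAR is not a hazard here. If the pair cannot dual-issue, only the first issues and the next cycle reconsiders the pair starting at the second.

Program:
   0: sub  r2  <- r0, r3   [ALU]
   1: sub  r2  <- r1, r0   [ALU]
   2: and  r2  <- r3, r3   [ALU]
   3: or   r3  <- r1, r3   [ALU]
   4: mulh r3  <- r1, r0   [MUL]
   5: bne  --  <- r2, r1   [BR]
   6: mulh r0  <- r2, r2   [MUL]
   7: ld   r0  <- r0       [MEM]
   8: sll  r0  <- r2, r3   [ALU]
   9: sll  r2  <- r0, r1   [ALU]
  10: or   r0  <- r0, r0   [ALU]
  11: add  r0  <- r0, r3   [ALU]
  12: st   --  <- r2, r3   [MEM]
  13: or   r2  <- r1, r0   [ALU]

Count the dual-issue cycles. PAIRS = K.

PAIRS = 4

  cy0 -> i0 (sub.ALU) WAW r2
  cy1 -> i1 (sub.ALU) WAW r2
  cy2 -> i2+i3 (and.ALU;or.ALU) dual
  cy3 -> i4+i5 (mulh.MUL;bne.BR) dual
  cy4 -> i6 (mulh.MUL) no-port MUL/MEM
  cy5 -> i7 (ld.MEM) WAW r0
  cy6 -> i8 (sll.ALU) RAW r0
  cy7 -> i9+i10 (sll.ALU;or.ALU) dual
  cy8 -> i11+i12 (add.ALU;st.MEM) dual
  cy9 -> i13 (or.ALU) tail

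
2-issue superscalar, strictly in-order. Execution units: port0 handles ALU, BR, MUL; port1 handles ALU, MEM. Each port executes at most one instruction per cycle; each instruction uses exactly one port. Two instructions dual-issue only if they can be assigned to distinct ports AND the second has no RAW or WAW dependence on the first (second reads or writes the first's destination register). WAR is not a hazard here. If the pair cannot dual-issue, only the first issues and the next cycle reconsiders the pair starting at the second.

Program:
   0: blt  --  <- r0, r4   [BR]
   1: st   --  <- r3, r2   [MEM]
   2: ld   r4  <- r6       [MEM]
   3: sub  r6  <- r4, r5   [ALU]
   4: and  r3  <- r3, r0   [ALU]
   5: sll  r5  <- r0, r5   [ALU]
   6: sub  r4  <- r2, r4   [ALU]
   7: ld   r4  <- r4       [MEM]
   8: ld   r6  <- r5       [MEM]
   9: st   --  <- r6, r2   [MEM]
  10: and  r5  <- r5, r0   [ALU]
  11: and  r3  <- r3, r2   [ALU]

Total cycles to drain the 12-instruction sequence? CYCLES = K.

c0: i0&i1 blt st  pair
c1: i2 ld  RAW r4
c2: i3&i4 sub and  pair
c3: i5&i6 sll sub  pair
c4: i7 ld  no-port MEM/MEM
c5: i8 ld  no-port MEM/MEM
c6: i9&i10 st and  pair
c7: i11 and  tail

CYCLES = 8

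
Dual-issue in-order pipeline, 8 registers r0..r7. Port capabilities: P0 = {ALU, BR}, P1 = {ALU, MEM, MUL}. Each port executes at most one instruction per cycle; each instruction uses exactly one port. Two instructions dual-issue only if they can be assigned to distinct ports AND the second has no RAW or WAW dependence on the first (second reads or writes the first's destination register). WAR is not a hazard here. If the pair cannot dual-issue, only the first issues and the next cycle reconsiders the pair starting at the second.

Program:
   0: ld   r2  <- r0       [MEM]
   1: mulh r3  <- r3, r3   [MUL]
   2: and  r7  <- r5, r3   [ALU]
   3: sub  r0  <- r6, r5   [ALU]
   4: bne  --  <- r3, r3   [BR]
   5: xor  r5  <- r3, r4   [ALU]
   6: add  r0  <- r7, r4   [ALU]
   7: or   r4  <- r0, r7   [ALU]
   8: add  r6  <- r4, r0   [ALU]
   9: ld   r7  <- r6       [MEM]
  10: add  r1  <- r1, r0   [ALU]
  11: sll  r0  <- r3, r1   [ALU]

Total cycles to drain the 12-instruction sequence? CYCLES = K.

CYCLES = 9

t=0 i0:ld ; no-port MEM/MUL
t=1 i1:mulh ; RAW r3
t=2 i2&i3:and/sub ; pair
t=3 i4&i5:bne/xor ; pair
t=4 i6:add ; RAW r0
t=5 i7:or ; RAW r4
t=6 i8:add ; RAW r6
t=7 i9&i10:ld/add ; pair
t=8 i11:sll ; tail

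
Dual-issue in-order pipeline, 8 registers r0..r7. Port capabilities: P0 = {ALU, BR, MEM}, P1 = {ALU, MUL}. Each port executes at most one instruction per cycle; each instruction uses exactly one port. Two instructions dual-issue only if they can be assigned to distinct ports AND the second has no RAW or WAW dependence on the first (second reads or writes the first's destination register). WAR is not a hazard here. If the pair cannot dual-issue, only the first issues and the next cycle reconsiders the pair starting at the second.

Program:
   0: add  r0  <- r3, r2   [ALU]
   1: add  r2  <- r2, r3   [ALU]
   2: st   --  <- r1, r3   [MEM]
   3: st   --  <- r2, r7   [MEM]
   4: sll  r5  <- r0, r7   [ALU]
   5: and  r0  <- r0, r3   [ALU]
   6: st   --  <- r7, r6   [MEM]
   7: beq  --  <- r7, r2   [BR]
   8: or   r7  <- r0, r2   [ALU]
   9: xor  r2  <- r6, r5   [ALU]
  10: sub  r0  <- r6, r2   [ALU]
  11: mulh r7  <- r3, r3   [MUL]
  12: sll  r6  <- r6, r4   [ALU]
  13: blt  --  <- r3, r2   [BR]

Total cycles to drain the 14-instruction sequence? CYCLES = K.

  cy0 -> i0&i1 (add.ALU+add.ALU) pair
  cy1 -> i2 (st.MEM) no-port MEM/MEM
  cy2 -> i3&i4 (st.MEM+sll.ALU) pair
  cy3 -> i5&i6 (and.ALU+st.MEM) pair
  cy4 -> i7&i8 (beq.BR+or.ALU) pair
  cy5 -> i9 (xor.ALU) RAW r2
  cy6 -> i10&i11 (sub.ALU+mulh.MUL) pair
  cy7 -> i12&i13 (sll.ALU+blt.BR) pair

CYCLES = 8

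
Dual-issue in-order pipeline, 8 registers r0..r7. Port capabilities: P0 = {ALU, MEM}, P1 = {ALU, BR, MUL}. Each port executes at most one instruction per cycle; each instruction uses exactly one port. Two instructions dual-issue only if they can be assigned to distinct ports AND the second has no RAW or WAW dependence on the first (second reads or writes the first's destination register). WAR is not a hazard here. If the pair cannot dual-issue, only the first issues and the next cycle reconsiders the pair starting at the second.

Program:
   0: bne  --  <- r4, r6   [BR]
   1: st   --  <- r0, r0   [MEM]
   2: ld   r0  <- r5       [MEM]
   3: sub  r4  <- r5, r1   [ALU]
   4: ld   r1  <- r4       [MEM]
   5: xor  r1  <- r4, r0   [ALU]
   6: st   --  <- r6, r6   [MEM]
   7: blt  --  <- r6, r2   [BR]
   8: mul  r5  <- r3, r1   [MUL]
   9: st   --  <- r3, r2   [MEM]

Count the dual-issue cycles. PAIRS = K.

0. bne.BR/st.MEM @i0,i1  | dual
1. ld.MEM/sub.ALU @i2,i3  | dual
2. ld.MEM @i4  | WAW r1
3. xor.ALU/st.MEM @i5,i6  | dual
4. blt.BR @i7  | no-port BR/MUL
5. mul.MUL/st.MEM @i8,i9  | dual

PAIRS = 4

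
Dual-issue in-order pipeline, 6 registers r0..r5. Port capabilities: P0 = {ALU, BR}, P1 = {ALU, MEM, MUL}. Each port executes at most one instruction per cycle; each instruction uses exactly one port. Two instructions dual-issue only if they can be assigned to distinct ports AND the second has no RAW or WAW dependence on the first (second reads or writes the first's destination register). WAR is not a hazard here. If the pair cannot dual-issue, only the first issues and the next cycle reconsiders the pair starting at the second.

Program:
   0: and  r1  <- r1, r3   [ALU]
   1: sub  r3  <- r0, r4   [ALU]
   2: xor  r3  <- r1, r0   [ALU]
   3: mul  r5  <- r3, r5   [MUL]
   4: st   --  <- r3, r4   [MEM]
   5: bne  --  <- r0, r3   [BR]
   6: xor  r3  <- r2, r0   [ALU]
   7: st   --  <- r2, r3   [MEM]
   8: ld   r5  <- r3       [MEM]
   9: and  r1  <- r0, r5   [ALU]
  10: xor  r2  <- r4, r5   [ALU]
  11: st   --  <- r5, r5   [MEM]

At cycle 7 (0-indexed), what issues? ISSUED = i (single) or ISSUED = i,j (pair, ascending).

ISSUED = 9,10

c0: i0,i1 and;sub  pair
c1: i2 xor  RAW r3
c2: i3 mul  no-port MUL/MEM
c3: i4,i5 st;bne  pair
c4: i6 xor  RAW r3
c5: i7 st  no-port MEM/MEM
c6: i8 ld  RAW r5
c7: i9,i10 and;xor  pair
c8: i11 st  tail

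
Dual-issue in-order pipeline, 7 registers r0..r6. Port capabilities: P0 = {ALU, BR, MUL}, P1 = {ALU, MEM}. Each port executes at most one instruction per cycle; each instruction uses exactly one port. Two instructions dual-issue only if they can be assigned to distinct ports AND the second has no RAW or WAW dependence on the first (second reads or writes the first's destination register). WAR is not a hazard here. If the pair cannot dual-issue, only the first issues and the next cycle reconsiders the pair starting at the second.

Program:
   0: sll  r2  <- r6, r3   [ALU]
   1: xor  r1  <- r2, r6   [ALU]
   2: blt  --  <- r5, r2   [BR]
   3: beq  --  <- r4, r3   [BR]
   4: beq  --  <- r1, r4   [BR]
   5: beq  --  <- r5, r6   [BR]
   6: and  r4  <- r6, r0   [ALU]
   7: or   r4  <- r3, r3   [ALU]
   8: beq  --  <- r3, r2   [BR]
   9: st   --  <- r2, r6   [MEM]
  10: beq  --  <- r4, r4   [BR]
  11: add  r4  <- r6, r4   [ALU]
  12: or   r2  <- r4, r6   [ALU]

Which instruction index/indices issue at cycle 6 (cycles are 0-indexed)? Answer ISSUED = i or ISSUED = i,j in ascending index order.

  cy0 -> i0 (sll) RAW r2
  cy1 -> i1&i2 (xor+blt) dual
  cy2 -> i3 (beq) no-port BR/BR
  cy3 -> i4 (beq) no-port BR/BR
  cy4 -> i5&i6 (beq+and) dual
  cy5 -> i7&i8 (or+beq) dual
  cy6 -> i9&i10 (st+beq) dual
  cy7 -> i11 (add) RAW r4
  cy8 -> i12 (or) tail

ISSUED = 9,10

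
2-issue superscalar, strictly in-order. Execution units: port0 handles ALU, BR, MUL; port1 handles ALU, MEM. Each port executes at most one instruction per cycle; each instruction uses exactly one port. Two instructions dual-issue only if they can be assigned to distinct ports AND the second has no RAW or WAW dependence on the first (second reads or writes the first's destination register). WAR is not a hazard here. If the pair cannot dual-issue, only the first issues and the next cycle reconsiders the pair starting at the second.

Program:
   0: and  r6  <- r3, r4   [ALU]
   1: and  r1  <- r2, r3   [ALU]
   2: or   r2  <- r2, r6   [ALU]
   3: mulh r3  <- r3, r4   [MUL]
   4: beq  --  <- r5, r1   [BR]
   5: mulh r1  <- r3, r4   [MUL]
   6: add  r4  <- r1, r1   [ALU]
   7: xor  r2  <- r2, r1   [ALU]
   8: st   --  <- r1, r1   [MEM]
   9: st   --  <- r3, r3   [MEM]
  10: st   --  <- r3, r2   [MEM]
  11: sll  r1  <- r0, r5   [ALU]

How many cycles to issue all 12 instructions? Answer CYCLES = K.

  cy0 -> i0,i1 (and.ALU;and.ALU) 2-wide
  cy1 -> i2,i3 (or.ALU;mulh.MUL) 2-wide
  cy2 -> i4 (beq.BR) no-port BR/MUL
  cy3 -> i5 (mulh.MUL) RAW r1
  cy4 -> i6,i7 (add.ALU;xor.ALU) 2-wide
  cy5 -> i8 (st.MEM) no-port MEM/MEM
  cy6 -> i9 (st.MEM) no-port MEM/MEM
  cy7 -> i10,i11 (st.MEM;sll.ALU) 2-wide

CYCLES = 8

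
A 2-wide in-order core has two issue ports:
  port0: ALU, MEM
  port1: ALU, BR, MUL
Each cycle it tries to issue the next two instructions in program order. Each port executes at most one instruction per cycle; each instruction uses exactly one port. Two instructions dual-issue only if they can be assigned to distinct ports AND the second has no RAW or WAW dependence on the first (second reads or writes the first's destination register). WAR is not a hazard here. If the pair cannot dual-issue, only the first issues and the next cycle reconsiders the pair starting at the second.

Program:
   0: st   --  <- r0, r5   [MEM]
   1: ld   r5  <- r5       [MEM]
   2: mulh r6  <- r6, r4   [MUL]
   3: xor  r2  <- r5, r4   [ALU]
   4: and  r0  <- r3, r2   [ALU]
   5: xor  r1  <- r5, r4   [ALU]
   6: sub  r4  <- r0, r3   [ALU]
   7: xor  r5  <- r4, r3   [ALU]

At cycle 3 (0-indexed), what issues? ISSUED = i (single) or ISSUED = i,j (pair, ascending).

ISSUED = 4,5

c0: i0 st  no-port MEM/MEM
c1: i1+i2 ld/mulh  pair
c2: i3 xor  RAW r2
c3: i4+i5 and/xor  pair
c4: i6 sub  RAW r4
c5: i7 xor  tail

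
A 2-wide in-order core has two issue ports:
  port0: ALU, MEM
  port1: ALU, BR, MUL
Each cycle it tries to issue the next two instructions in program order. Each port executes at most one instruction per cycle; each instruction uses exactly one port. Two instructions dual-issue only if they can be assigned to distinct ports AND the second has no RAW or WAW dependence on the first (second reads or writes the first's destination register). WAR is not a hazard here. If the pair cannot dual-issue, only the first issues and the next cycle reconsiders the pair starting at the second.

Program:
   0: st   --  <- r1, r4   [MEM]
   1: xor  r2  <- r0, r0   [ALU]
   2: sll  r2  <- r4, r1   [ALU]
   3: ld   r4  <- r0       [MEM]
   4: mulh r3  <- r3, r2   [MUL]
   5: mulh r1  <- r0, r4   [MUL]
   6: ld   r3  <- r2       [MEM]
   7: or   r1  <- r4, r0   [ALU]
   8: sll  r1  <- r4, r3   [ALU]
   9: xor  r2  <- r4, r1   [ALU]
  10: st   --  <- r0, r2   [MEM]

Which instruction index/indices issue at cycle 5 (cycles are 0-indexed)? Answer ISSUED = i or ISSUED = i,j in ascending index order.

c0: i0&i1 st.MEM xor.ALU  pair
c1: i2&i3 sll.ALU ld.MEM  pair
c2: i4 mulh.MUL  no-port MUL/MUL
c3: i5&i6 mulh.MUL ld.MEM  pair
c4: i7 or.ALU  WAW r1
c5: i8 sll.ALU  RAW r1
c6: i9 xor.ALU  RAW r2
c7: i10 st.MEM  tail

ISSUED = 8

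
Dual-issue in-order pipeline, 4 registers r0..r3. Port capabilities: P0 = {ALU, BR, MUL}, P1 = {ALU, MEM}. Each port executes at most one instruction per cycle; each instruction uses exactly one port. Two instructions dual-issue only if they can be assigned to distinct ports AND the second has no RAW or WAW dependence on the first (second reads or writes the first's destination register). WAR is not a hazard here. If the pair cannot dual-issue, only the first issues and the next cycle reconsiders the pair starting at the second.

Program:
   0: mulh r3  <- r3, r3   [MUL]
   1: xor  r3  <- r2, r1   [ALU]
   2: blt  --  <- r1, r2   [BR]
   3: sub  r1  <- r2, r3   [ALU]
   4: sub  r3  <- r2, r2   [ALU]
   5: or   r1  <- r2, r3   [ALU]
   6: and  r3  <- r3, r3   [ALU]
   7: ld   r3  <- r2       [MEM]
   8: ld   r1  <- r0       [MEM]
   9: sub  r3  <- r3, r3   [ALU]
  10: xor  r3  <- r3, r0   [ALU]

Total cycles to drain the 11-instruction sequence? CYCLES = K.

CYCLES = 7

c0: i0 mulh  WAW r3
c1: i1+i2 xor/blt  2-wide
c2: i3+i4 sub/sub  2-wide
c3: i5+i6 or/and  2-wide
c4: i7 ld  no-port MEM/MEM
c5: i8+i9 ld/sub  2-wide
c6: i10 xor  tail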